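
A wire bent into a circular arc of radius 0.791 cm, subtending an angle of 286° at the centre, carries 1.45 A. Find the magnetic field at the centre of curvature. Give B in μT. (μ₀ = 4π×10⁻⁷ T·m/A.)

The Biot–Savart field of a circular arc at its centre is B = μ₀Iφ/(4πR), with φ = 4.992 rad.
B = (4π×10⁻⁷ × 1.45 × 4.992) / (4π × 0.00791) = 9.15×10⁻⁵ T.

B ≈ 91.5 μT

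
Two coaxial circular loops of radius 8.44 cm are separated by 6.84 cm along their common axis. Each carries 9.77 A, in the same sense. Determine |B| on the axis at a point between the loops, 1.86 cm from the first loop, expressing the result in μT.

Each loop contributes B = μ₀IR²/[2(R²+z²)^(3/2)] on the axis, with z measured from that loop.
Loop 1 (z = 0.0186 m): B₁ = 6.77×10⁻⁵ T. Loop 2 (z = 0.0498 m): B₂ = 4.65×10⁻⁵ T.
The fields add: B = B₁ + B₂ = 1.14×10⁻⁴ T.

B ≈ 114 μT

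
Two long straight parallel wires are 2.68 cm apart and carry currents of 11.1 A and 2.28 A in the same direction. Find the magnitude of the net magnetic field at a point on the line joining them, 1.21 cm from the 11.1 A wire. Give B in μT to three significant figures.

Each long wire gives B = μ₀I/(2πd). Distances are d₁ = 0.0121 m and d₂ = 0.0147 m.
B₁ = 1.83×10⁻⁴ T, B₂ = 3.10×10⁻⁵ T.
Between parallel currents the two contributions point in opposite directions, so they subtract. B = |B₁ − B₂| = |1.83×10⁻⁴ − 3.10×10⁻⁵| = 1.52×10⁻⁴ T.

B ≈ 152 μT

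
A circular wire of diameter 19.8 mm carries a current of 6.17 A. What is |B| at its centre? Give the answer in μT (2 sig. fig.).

B ≈ 390 μT

At the centre of a circular loop the Biot–Savart law gives B = μ₀I/(2R) (so R = 0.0099 m).
B = (4π×10⁻⁷ × 6.17) / (2 × 0.0099) = 3.92×10⁻⁴ T.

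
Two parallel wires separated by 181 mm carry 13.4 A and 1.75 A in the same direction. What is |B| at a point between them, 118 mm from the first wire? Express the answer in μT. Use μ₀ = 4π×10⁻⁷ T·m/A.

Each long wire gives B = μ₀I/(2πd). Distances are d₁ = 0.118 m and d₂ = 0.063 m.
B₁ = 2.27×10⁻⁵ T, B₂ = 5.56×10⁻⁶ T.
Between parallel currents the two contributions point in opposite directions, so they subtract. B = |B₁ − B₂| = |2.27×10⁻⁵ − 5.56×10⁻⁶| = 1.72×10⁻⁵ T.

B ≈ 17.2 μT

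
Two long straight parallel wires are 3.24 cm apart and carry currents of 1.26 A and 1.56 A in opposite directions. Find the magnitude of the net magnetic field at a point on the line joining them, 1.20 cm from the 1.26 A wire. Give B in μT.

Each long wire gives B = μ₀I/(2πd). Distances are d₁ = 0.012 m and d₂ = 0.0204 m.
B₁ = 2.10×10⁻⁵ T, B₂ = 1.53×10⁻⁵ T.
Between antiparallel currents both contributions point the same way, so they add. B = B₁ + B₂ = 2.10×10⁻⁵ + 1.53×10⁻⁵ = 3.63×10⁻⁵ T.

B ≈ 36.3 μT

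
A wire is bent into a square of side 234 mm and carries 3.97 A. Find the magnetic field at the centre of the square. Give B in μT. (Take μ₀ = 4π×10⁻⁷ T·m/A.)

Each side is a finite straight segment at perpendicular distance d = a/(2 tan(π/4)) = 0.117 m from the centre, with end-angles ±π/4.
One side contributes B₁ = (μ₀I/4πd)·2 sin(π/4) = 4.80×10⁻⁶ T.
All 4 sides add in the same direction: B = 4 × 4.80×10⁻⁶ = 1.92×10⁻⁵ T.

B ≈ 19.2 μT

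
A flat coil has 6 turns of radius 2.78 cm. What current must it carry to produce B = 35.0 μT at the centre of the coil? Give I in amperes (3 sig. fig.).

I ≈ 0.258 A

For an N-turn coil, B = Nμ₀I/(2R) with R = 0.0278 m, so I = 2RB/(Nμ₀) = 2 × 0.0278 × 3.50×10⁻⁵ / (6 × 4π×10⁻⁷) = 0.258 A.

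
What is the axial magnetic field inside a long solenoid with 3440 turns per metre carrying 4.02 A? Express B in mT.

B ≈ 17.4 mT

Inside a long solenoid, B = μ₀nI with n = 3440 turns/m.
B = 4π×10⁻⁷ × 3440 × 4.02 = 1.74×10⁻² T.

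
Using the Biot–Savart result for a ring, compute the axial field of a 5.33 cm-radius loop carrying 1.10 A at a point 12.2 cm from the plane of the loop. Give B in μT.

On the axis of a circular loop, B = μ₀IR² / [2(R²+z²)^(3/2)].
R² + z² = (0.0533)² + (0.122)² = 0.01772 m², and (R²+z²)^(3/2) = 2.36×10⁻³ m³.
B = (4π×10⁻⁷ × 1.10 × 0.002841) / (2 × 2.36×10⁻³) = 8.32×10⁻⁷ T.

B ≈ 0.832 μT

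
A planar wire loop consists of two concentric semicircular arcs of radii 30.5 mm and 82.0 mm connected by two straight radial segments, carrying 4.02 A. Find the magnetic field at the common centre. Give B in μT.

B ≈ 26.0 μT

The radial connectors point toward the centre, so dl × r̂ = 0 and they contribute nothing.
Each semicircle gives μ₀I/(4R): inner arc 4.14×10⁻⁵ T, outer arc 1.54×10⁻⁵ T.
The two arcs carry current in opposite angular senses, so their fields oppose: B = |4.14×10⁻⁵ − 1.54×10⁻⁵| = 2.60×10⁻⁵ T.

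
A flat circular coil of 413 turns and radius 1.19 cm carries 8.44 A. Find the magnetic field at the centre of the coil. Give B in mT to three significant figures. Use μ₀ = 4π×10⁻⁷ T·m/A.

For an N-turn flat coil, B = Nμ₀I/(2R) with R = 0.0119 m.
B = 413 × 4.46×10⁻⁴ T = 0.184 T.

B ≈ 184 mT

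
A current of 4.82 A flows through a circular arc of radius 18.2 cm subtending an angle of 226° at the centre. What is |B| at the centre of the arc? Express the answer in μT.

The Biot–Savart field of a circular arc at its centre is B = μ₀Iφ/(4πR), with φ = 3.944 rad.
B = (4π×10⁻⁷ × 4.82 × 3.944) / (4π × 0.182) = 1.04×10⁻⁵ T.

B ≈ 10.4 μT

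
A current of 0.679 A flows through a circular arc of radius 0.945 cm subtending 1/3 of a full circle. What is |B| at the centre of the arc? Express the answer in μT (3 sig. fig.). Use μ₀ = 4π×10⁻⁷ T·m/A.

B ≈ 15.0 μT

The Biot–Savart field of a circular arc at its centre is B = μ₀Iφ/(4πR), with φ = 2.094 rad.
B = (4π×10⁻⁷ × 0.679 × 2.094) / (4π × 0.00945) = 1.50×10⁻⁵ T.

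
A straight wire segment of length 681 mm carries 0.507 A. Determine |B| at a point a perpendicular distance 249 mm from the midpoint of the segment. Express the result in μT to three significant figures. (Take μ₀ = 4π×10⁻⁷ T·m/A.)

B ≈ 0.329 μT

For a finite straight segment, B = (μ₀I/4πd)(sinθ₁ + sinθ₂), where θ₁, θ₂ are the angles from the perpendicular to each end.
The perpendicular from the point meets the wire at its midpoint, so each end is L/2 = 0.3405 m away along the wire.
sinθ₁ = 0.3405/√(0.3405²+0.249²) = 0.8072; sinθ₂ = 0.3405/√(0.3405²+0.249²) = 0.8072.
B = (4π×10⁻⁷ × 0.507) / (4π × 0.249) × (0.8072 + 0.8072) = 3.29×10⁻⁷ T.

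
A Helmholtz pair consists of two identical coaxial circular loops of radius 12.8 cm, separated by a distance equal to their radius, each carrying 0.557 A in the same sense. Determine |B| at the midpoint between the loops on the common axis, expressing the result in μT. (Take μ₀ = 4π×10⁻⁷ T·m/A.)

B ≈ 3.91 μT

Each loop contributes B = μ₀IR²/[2(R²+z²)^(3/2)] on the axis, with z measured from that loop.
Loop 1 (z = 0.064 m): B₁ = 1.96×10⁻⁶ T. Loop 2 (z = 0.064 m): B₂ = 1.96×10⁻⁶ T.
The fields add: B = B₁ + B₂ = 3.91×10⁻⁶ T.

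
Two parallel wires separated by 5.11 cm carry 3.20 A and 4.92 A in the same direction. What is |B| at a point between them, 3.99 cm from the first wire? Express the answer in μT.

B ≈ 71.8 μT

Each long wire gives B = μ₀I/(2πd). Distances are d₁ = 0.0399 m and d₂ = 0.0112 m.
B₁ = 1.60×10⁻⁵ T, B₂ = 8.79×10⁻⁵ T.
Between parallel currents the two contributions point in opposite directions, so they subtract. B = |B₁ − B₂| = |1.60×10⁻⁵ − 8.79×10⁻⁵| = 7.18×10⁻⁵ T.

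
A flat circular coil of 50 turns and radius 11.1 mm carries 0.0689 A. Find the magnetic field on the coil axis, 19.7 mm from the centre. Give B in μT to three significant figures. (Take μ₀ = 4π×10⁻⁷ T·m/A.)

B ≈ 23.1 μT

For an N-turn flat coil, B = Nμ₀IR²/[2(R²+z²)^(3/2)] with R = 0.0111 m, z = 0.0197 m.
B = 50 × 4.61×10⁻⁷ T = 2.31×10⁻⁵ T.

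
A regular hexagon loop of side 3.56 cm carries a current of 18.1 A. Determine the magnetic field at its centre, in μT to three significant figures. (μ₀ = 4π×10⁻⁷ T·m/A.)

B ≈ 352 μT

Each side is a finite straight segment at perpendicular distance d = a/(2 tan(π/6)) = 0.03083 m from the centre, with end-angles ±π/6.
One side contributes B₁ = (μ₀I/4πd)·2 sin(π/6) = 5.87×10⁻⁵ T.
All 6 sides add in the same direction: B = 6 × 5.87×10⁻⁵ = 3.52×10⁻⁴ T.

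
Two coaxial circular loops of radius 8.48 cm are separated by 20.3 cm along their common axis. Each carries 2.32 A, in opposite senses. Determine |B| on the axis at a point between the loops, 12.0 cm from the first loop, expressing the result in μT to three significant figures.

Each loop contributes B = μ₀IR²/[2(R²+z²)^(3/2)] on the axis, with z measured from that loop.
Loop 1 (z = 0.12 m): B₁ = 3.30×10⁻⁶ T. Loop 2 (z = 0.083 m): B₂ = 6.27×10⁻⁶ T.
The fields oppose: B = |B₁ − B₂| = 2.97×10⁻⁶ T.

B ≈ 2.97 μT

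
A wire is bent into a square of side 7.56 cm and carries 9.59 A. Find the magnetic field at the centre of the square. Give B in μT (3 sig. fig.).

B ≈ 144 μT

Each side is a finite straight segment at perpendicular distance d = a/(2 tan(π/4)) = 0.0378 m from the centre, with end-angles ±π/4.
One side contributes B₁ = (μ₀I/4πd)·2 sin(π/4) = 3.59×10⁻⁵ T.
All 4 sides add in the same direction: B = 4 × 3.59×10⁻⁵ = 1.44×10⁻⁴ T.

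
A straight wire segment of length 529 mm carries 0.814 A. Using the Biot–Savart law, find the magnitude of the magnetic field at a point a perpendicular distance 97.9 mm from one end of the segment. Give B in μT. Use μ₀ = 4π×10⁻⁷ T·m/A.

B ≈ 0.818 μT

For a finite straight segment, B = (μ₀I/4πd)(sinθ₁ + sinθ₂), where θ₁, θ₂ are the angles from the perpendicular to each end.
The perpendicular foot is at one end, so the two end-offsets along the wire are 0 and L = 0.529 m.
sinθ₁ = 0/√(0²+0.0979²) = 0.0000; sinθ₂ = 0.529/√(0.529²+0.0979²) = 0.9833.
B = (4π×10⁻⁷ × 0.814) / (4π × 0.0979) × (0.0000 + 0.9833) = 8.18×10⁻⁷ T.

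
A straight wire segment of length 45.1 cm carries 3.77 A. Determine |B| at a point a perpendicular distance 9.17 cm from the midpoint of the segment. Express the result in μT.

B ≈ 7.62 μT

For a finite straight segment, B = (μ₀I/4πd)(sinθ₁ + sinθ₂), where θ₁, θ₂ are the angles from the perpendicular to each end.
The perpendicular from the point meets the wire at its midpoint, so each end is L/2 = 0.2255 m away along the wire.
sinθ₁ = 0.2255/√(0.2255²+0.0917²) = 0.9263; sinθ₂ = 0.2255/√(0.2255²+0.0917²) = 0.9263.
B = (4π×10⁻⁷ × 3.77) / (4π × 0.0917) × (0.9263 + 0.9263) = 7.62×10⁻⁶ T.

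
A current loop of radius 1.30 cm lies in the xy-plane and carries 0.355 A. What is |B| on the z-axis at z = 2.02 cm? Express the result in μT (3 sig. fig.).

B ≈ 2.72 μT

On the axis of a circular loop, B = μ₀IR² / [2(R²+z²)^(3/2)].
R² + z² = (0.013)² + (0.0202)² = 0.000577 m², and (R²+z²)^(3/2) = 1.39×10⁻⁵ m³.
B = (4π×10⁻⁷ × 0.355 × 0.000169) / (2 × 1.39×10⁻⁵) = 2.72×10⁻⁶ T.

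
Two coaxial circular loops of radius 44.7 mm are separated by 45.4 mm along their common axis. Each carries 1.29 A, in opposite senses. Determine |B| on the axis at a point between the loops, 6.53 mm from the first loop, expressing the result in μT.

B ≈ 9.78 μT

Each loop contributes B = μ₀IR²/[2(R²+z²)^(3/2)] on the axis, with z measured from that loop.
Loop 1 (z = 0.00653 m): B₁ = 1.76×10⁻⁵ T. Loop 2 (z = 0.03887 m): B₂ = 7.79×10⁻⁶ T.
The fields oppose: B = |B₁ − B₂| = 9.78×10⁻⁶ T.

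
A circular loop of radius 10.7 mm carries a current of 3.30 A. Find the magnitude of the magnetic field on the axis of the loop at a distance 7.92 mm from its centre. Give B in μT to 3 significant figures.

B ≈ 101 μT

On the axis of a circular loop, B = μ₀IR² / [2(R²+z²)^(3/2)].
R² + z² = (0.0107)² + (0.00792)² = 0.0001772 m², and (R²+z²)^(3/2) = 2.36×10⁻⁶ m³.
B = (4π×10⁻⁷ × 3.30 × 0.0001145) / (2 × 2.36×10⁻⁶) = 1.01×10⁻⁴ T.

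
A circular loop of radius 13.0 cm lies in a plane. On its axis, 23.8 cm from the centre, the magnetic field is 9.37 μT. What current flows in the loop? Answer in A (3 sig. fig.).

On the axis of a loop, B = μ₀IR²/[2(R²+z²)^(3/2)], so I = 2B(R²+z²)^(3/2)/(μ₀R²).
R² + z² = 0.0169 + 0.05664 = 0.07354 m²; raised to 3/2 gives 1.99×10⁻² m³.
I = 2 × 9.37×10⁻⁶ × 1.99×10⁻² / (1.26×10⁻⁶ × 0.0169) = 17.6 A.

I ≈ 17.6 A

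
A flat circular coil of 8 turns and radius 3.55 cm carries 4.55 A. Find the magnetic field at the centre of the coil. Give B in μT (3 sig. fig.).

B ≈ 644 μT

For an N-turn flat coil, B = Nμ₀I/(2R) with R = 0.0355 m.
B = 8 × 8.05×10⁻⁵ T = 6.44×10⁻⁴ T.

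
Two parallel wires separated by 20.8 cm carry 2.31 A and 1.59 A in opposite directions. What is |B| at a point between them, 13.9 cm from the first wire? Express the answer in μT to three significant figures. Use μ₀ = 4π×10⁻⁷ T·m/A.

B ≈ 7.93 μT

Each long wire gives B = μ₀I/(2πd). Distances are d₁ = 0.139 m and d₂ = 0.069 m.
B₁ = 3.32×10⁻⁶ T, B₂ = 4.61×10⁻⁶ T.
Between antiparallel currents both contributions point the same way, so they add. B = B₁ + B₂ = 3.32×10⁻⁶ + 4.61×10⁻⁶ = 7.93×10⁻⁶ T.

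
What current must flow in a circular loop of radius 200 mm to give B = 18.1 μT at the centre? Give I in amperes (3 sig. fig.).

At the centre of a circular loop B = μ₀I/(2R), so I = 2RB/μ₀.
With R = 0.2 m, I = 2 × 0.2 × 1.81×10⁻⁵ / (4π×10⁻⁷) = 5.76 A.

I ≈ 5.76 A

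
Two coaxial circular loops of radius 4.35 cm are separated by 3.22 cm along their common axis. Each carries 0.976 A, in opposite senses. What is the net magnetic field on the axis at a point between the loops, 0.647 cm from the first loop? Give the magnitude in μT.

B ≈ 4.65 μT

Each loop contributes B = μ₀IR²/[2(R²+z²)^(3/2)] on the axis, with z measured from that loop.
Loop 1 (z = 0.00647 m): B₁ = 1.36×10⁻⁵ T. Loop 2 (z = 0.02573 m): B₂ = 8.99×10⁻⁶ T.
The fields oppose: B = |B₁ − B₂| = 4.65×10⁻⁶ T.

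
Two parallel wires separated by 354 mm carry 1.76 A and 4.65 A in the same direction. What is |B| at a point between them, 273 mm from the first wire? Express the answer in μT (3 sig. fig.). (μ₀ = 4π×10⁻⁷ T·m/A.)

Each long wire gives B = μ₀I/(2πd). Distances are d₁ = 0.273 m and d₂ = 0.081 m.
B₁ = 1.29×10⁻⁶ T, B₂ = 1.15×10⁻⁵ T.
Between parallel currents the two contributions point in opposite directions, so they subtract. B = |B₁ − B₂| = |1.29×10⁻⁶ − 1.15×10⁻⁵| = 1.02×10⁻⁵ T.

B ≈ 10.2 μT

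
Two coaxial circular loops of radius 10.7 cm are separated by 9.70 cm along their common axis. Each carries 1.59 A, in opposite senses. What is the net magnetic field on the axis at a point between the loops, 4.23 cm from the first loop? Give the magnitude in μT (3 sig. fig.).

Each loop contributes B = μ₀IR²/[2(R²+z²)^(3/2)] on the axis, with z measured from that loop.
Loop 1 (z = 0.0423 m): B₁ = 7.51×10⁻⁶ T. Loop 2 (z = 0.0547 m): B₂ = 6.59×10⁻⁶ T.
The fields oppose: B = |B₁ − B₂| = 9.18×10⁻⁷ T.

B ≈ 0.918 μT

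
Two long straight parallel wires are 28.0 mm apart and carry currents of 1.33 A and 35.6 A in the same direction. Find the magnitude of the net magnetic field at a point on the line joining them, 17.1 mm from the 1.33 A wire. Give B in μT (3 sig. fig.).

Each long wire gives B = μ₀I/(2πd). Distances are d₁ = 0.0171 m and d₂ = 0.0109 m.
B₁ = 1.56×10⁻⁵ T, B₂ = 6.53×10⁻⁴ T.
Between parallel currents the two contributions point in opposite directions, so they subtract. B = |B₁ − B₂| = |1.56×10⁻⁵ − 6.53×10⁻⁴| = 6.38×10⁻⁴ T.

B ≈ 638 μT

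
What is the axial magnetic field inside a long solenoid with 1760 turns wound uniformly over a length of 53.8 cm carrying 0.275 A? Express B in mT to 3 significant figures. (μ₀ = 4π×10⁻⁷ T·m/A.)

Inside a long solenoid, B = μ₀nI with n = 3271 turns/m.
B = 4π×10⁻⁷ × 3271 × 0.275 = 1.13×10⁻³ T.

B ≈ 1.13 mT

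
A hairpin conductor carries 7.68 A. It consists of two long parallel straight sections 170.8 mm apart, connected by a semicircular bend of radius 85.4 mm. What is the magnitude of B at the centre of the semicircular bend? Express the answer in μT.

The semicircular arc contributes B_arc = μ₀I·π/(4πR) = μ₀I/(4R) = 2.83×10⁻⁵ T.
Each semi-infinite lead is at perpendicular distance R = 0.0854 m from the centre, with the perpendicular foot at its near end, so it contributes μ₀I/(4πR); both point the same way, together 1.80×10⁻⁵ T.
Arc and leads all point the same direction: B = 2.83×10⁻⁵ + 1.80×10⁻⁵ = 4.62×10⁻⁵ T.

B ≈ 46.2 μT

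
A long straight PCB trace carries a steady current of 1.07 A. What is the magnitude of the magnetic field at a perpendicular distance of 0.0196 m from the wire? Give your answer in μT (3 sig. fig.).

For an infinitely long straight wire, B = μ₀I/(2πd).
B = (4π×10⁻⁷ × 1.07) / (2π × 0.0196) = 1.09×10⁻⁵ T.

B ≈ 10.9 μT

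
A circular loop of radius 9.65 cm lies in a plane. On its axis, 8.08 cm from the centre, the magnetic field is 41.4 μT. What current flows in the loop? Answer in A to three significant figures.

On the axis of a loop, B = μ₀IR²/[2(R²+z²)^(3/2)], so I = 2B(R²+z²)^(3/2)/(μ₀R²).
R² + z² = 0.009312 + 0.006529 = 0.01584 m²; raised to 3/2 gives 1.99×10⁻³ m³.
I = 2 × 4.14×10⁻⁵ × 1.99×10⁻³ / (1.26×10⁻⁶ × 0.009312) = 14.1 A.

I ≈ 14.1 A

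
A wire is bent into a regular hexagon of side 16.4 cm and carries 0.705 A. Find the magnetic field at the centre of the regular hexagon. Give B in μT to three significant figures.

B ≈ 2.98 μT

Each side is a finite straight segment at perpendicular distance d = a/(2 tan(π/6)) = 0.142 m from the centre, with end-angles ±π/6.
One side contributes B₁ = (μ₀I/4πd)·2 sin(π/6) = 4.96×10⁻⁷ T.
All 6 sides add in the same direction: B = 6 × 4.96×10⁻⁷ = 2.98×10⁻⁶ T.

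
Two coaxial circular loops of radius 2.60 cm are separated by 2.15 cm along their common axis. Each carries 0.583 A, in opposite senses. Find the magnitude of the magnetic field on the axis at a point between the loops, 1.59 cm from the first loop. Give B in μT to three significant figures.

Each loop contributes B = μ₀IR²/[2(R²+z²)^(3/2)] on the axis, with z measured from that loop.
Loop 1 (z = 0.0159 m): B₁ = 8.75×10⁻⁶ T. Loop 2 (z = 0.0056 m): B₂ = 1.32×10⁻⁵ T.
The fields oppose: B = |B₁ − B₂| = 4.41×10⁻⁶ T.

B ≈ 4.41 μT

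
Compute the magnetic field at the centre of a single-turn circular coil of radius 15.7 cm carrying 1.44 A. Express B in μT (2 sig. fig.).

At the centre of a circular loop the Biot–Savart law gives B = μ₀I/(2R).
B = (4π×10⁻⁷ × 1.44) / (2 × 0.157) = 5.76×10⁻⁶ T.

B ≈ 5.8 μT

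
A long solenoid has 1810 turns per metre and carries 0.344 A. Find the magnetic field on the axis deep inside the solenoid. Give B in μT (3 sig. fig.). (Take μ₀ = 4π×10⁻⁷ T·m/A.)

Inside a long solenoid, B = μ₀nI with n = 1810 turns/m.
B = 4π×10⁻⁷ × 1810 × 0.344 = 7.82×10⁻⁴ T.

B ≈ 782 μT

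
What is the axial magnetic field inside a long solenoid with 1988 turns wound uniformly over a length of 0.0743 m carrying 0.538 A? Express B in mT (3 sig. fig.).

B ≈ 18.1 mT

Inside a long solenoid, B = μ₀nI with n = 2.676×10⁴ turns/m.
B = 4π×10⁻⁷ × 2.676×10⁴ × 0.538 = 1.81×10⁻² T.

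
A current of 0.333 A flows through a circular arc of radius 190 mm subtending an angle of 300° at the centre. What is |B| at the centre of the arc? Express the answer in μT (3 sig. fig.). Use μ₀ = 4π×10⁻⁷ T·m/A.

The Biot–Savart field of a circular arc at its centre is B = μ₀Iφ/(4πR), with φ = 5.236 rad.
B = (4π×10⁻⁷ × 0.333 × 5.236) / (4π × 0.19) = 9.18×10⁻⁷ T.

B ≈ 0.918 μT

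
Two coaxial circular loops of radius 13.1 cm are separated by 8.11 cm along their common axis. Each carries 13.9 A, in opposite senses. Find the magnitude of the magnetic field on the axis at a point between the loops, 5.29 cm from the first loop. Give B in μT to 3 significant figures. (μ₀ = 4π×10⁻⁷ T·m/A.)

Each loop contributes B = μ₀IR²/[2(R²+z²)^(3/2)] on the axis, with z measured from that loop.
Loop 1 (z = 0.0529 m): B₁ = 5.32×10⁻⁵ T. Loop 2 (z = 0.0282 m): B₂ = 6.23×10⁻⁵ T.
The fields oppose: B = |B₁ − B₂| = 9.14×10⁻⁶ T.

B ≈ 9.14 μT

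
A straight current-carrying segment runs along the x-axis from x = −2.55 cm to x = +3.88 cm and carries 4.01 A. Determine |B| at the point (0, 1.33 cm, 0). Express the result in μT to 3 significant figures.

B ≈ 55.3 μT

For a finite straight segment, B = (μ₀I/4πd)(sinθ₁ + sinθ₂), where θ₁, θ₂ are the angles from the perpendicular to each end.
The perpendicular distance is d = 0.0133 m; the end-offsets along the wire are a = 0.0255 m and b = 0.0388 m.
sinθ₁ = 0.0255/√(0.0255²+0.0133²) = 0.8866; sinθ₂ = 0.0388/√(0.0388²+0.0133²) = 0.9460.
B = (4π×10⁻⁷ × 4.01) / (4π × 0.0133) × (0.8866 + 0.9460) = 5.53×10⁻⁵ T.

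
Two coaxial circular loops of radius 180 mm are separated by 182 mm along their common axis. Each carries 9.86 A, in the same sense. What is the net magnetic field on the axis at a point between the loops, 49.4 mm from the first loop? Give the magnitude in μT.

B ≈ 48.8 μT

Each loop contributes B = μ₀IR²/[2(R²+z²)^(3/2)] on the axis, with z measured from that loop.
Loop 1 (z = 0.0494 m): B₁ = 3.09×10⁻⁵ T. Loop 2 (z = 0.1326 m): B₂ = 1.80×10⁻⁵ T.
The fields add: B = B₁ + B₂ = 4.88×10⁻⁵ T.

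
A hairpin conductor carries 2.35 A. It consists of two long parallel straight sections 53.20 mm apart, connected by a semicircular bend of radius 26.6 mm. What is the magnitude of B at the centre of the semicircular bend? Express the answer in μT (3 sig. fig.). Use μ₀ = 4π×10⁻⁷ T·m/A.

B ≈ 45.4 μT

The semicircular arc contributes B_arc = μ₀I·π/(4πR) = μ₀I/(4R) = 2.78×10⁻⁵ T.
Each semi-infinite lead is at perpendicular distance R = 0.0266 m from the centre, with the perpendicular foot at its near end, so it contributes μ₀I/(4πR); both point the same way, together 1.77×10⁻⁵ T.
Arc and leads all point the same direction: B = 2.78×10⁻⁵ + 1.77×10⁻⁵ = 4.54×10⁻⁵ T.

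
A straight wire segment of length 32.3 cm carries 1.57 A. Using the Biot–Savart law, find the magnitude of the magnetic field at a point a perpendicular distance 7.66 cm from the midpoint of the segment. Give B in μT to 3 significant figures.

For a finite straight segment, B = (μ₀I/4πd)(sinθ₁ + sinθ₂), where θ₁, θ₂ are the angles from the perpendicular to each end.
The perpendicular from the point meets the wire at its midpoint, so each end is L/2 = 0.1615 m away along the wire.
sinθ₁ = 0.1615/√(0.1615²+0.0766²) = 0.9035; sinθ₂ = 0.1615/√(0.1615²+0.0766²) = 0.9035.
B = (4π×10⁻⁷ × 1.57) / (4π × 0.0766) × (0.9035 + 0.9035) = 3.70×10⁻⁶ T.

B ≈ 3.70 μT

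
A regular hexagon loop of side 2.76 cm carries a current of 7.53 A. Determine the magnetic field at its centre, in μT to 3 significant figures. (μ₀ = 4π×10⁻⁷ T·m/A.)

B ≈ 189 μT

Each side is a finite straight segment at perpendicular distance d = a/(2 tan(π/6)) = 0.0239 m from the centre, with end-angles ±π/6.
One side contributes B₁ = (μ₀I/4πd)·2 sin(π/6) = 3.15×10⁻⁵ T.
All 6 sides add in the same direction: B = 6 × 3.15×10⁻⁵ = 1.89×10⁻⁴ T.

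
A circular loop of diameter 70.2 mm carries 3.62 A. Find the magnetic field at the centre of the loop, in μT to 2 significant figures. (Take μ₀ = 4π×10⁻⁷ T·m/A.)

At the centre of a circular loop the Biot–Savart law gives B = μ₀I/(2R) (so R = 0.0351 m).
B = (4π×10⁻⁷ × 3.62) / (2 × 0.0351) = 6.48×10⁻⁵ T.

B ≈ 65 μT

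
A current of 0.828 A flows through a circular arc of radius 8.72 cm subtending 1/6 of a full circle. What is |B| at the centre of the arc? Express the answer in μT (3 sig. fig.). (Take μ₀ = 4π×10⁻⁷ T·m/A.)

B ≈ 0.994 μT

The Biot–Savart field of a circular arc at its centre is B = μ₀Iφ/(4πR), with φ = 1.047 rad.
B = (4π×10⁻⁷ × 0.828 × 1.047) / (4π × 0.0872) = 9.94×10⁻⁷ T.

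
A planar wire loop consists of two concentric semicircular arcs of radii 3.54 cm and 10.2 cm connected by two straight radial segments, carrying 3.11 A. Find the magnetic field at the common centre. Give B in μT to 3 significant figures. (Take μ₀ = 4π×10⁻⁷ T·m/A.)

B ≈ 18.0 μT

The radial connectors point toward the centre, so dl × r̂ = 0 and they contribute nothing.
Each semicircle gives μ₀I/(4R): inner arc 2.76×10⁻⁵ T, outer arc 9.58×10⁻⁶ T.
The two arcs carry current in opposite angular senses, so their fields oppose: B = |2.76×10⁻⁵ − 9.58×10⁻⁶| = 1.80×10⁻⁵ T.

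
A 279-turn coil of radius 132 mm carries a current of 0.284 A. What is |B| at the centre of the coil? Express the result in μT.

For an N-turn flat coil, B = Nμ₀I/(2R) with R = 0.132 m.
B = 279 × 1.35×10⁻⁶ T = 3.77×10⁻⁴ T.

B ≈ 377 μT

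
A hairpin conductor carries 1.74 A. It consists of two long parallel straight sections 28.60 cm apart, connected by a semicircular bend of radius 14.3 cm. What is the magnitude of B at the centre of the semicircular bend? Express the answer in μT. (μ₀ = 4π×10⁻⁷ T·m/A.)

B ≈ 6.26 μT

The semicircular arc contributes B_arc = μ₀I·π/(4πR) = μ₀I/(4R) = 3.82×10⁻⁶ T.
Each semi-infinite lead is at perpendicular distance R = 0.143 m from the centre, with the perpendicular foot at its near end, so it contributes μ₀I/(4πR); both point the same way, together 2.43×10⁻⁶ T.
Arc and leads all point the same direction: B = 3.82×10⁻⁶ + 2.43×10⁻⁶ = 6.26×10⁻⁶ T.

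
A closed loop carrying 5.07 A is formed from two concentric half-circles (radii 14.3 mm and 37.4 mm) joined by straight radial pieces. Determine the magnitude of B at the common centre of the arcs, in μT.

B ≈ 68.8 μT

The radial connectors point toward the centre, so dl × r̂ = 0 and they contribute nothing.
Each semicircle gives μ₀I/(4R): inner arc 1.11×10⁻⁴ T, outer arc 4.26×10⁻⁵ T.
The two arcs carry current in opposite angular senses, so their fields oppose: B = |1.11×10⁻⁴ − 4.26×10⁻⁵| = 6.88×10⁻⁵ T.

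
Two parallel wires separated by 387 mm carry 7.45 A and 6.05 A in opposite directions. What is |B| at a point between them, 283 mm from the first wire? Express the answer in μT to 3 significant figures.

Each long wire gives B = μ₀I/(2πd). Distances are d₁ = 0.283 m and d₂ = 0.104 m.
B₁ = 5.27×10⁻⁶ T, B₂ = 1.16×10⁻⁵ T.
Between antiparallel currents both contributions point the same way, so they add. B = B₁ + B₂ = 5.27×10⁻⁶ + 1.16×10⁻⁵ = 1.69×10⁻⁵ T.

B ≈ 16.9 μT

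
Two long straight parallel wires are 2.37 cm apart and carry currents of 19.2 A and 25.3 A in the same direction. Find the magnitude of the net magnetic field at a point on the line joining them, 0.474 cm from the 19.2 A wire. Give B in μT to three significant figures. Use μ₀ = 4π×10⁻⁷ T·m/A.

Each long wire gives B = μ₀I/(2πd). Distances are d₁ = 0.00474 m and d₂ = 0.01896 m.
B₁ = 8.10×10⁻⁴ T, B₂ = 2.67×10⁻⁴ T.
Between parallel currents the two contributions point in opposite directions, so they subtract. B = |B₁ − B₂| = |8.10×10⁻⁴ − 2.67×10⁻⁴| = 5.43×10⁻⁴ T.

B ≈ 543 μT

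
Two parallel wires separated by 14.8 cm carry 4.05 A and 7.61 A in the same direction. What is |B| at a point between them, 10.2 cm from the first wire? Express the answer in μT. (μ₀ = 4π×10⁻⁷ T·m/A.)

Each long wire gives B = μ₀I/(2πd). Distances are d₁ = 0.102 m and d₂ = 0.046 m.
B₁ = 7.94×10⁻⁶ T, B₂ = 3.31×10⁻⁵ T.
Between parallel currents the two contributions point in opposite directions, so they subtract. B = |B₁ − B₂| = |7.94×10⁻⁶ − 3.31×10⁻⁵| = 2.51×10⁻⁵ T.

B ≈ 25.1 μT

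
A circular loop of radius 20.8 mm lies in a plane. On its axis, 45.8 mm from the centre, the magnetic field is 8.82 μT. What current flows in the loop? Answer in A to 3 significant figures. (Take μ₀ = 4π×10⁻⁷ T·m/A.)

I ≈ 4.13 A

On the axis of a loop, B = μ₀IR²/[2(R²+z²)^(3/2)], so I = 2B(R²+z²)^(3/2)/(μ₀R²).
R² + z² = 0.0004326 + 0.002098 = 0.00253 m²; raised to 3/2 gives 1.27×10⁻⁴ m³.
I = 2 × 8.82×10⁻⁶ × 1.27×10⁻⁴ / (1.26×10⁻⁶ × 0.0004326) = 4.13 A.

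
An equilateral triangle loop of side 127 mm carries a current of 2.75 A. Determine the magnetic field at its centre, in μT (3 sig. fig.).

Each side is a finite straight segment at perpendicular distance d = a/(2 tan(π/3)) = 0.03666 m from the centre, with end-angles ±π/3.
One side contributes B₁ = (μ₀I/4πd)·2 sin(π/3) = 1.30×10⁻⁵ T.
All 3 sides add in the same direction: B = 3 × 1.30×10⁻⁵ = 3.90×10⁻⁵ T.

B ≈ 39.0 μT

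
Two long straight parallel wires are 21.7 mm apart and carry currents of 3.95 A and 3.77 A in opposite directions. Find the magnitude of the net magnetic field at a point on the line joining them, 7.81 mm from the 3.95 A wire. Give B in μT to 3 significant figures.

Each long wire gives B = μ₀I/(2πd). Distances are d₁ = 0.00781 m and d₂ = 0.01389 m.
B₁ = 1.01×10⁻⁴ T, B₂ = 5.43×10⁻⁵ T.
Between antiparallel currents both contributions point the same way, so they add. B = B₁ + B₂ = 1.01×10⁻⁴ + 5.43×10⁻⁵ = 1.55×10⁻⁴ T.

B ≈ 155 μT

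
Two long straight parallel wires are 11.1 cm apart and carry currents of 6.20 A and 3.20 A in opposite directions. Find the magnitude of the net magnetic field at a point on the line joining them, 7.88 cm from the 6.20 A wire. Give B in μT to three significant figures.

Each long wire gives B = μ₀I/(2πd). Distances are d₁ = 0.0788 m and d₂ = 0.0322 m.
B₁ = 1.57×10⁻⁵ T, B₂ = 1.99×10⁻⁵ T.
Between antiparallel currents both contributions point the same way, so they add. B = B₁ + B₂ = 1.57×10⁻⁵ + 1.99×10⁻⁵ = 3.56×10⁻⁵ T.

B ≈ 35.6 μT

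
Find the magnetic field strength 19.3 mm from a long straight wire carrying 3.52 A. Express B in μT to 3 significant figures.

For an infinitely long straight wire, B = μ₀I/(2πd).
B = (4π×10⁻⁷ × 3.52) / (2π × 0.0193) = 3.65×10⁻⁵ T.

B ≈ 36.5 μT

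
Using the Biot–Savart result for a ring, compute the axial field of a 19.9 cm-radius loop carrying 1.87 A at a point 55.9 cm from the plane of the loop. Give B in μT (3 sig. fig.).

On the axis of a circular loop, B = μ₀IR² / [2(R²+z²)^(3/2)].
R² + z² = (0.199)² + (0.559)² = 0.3521 m², and (R²+z²)^(3/2) = 0.209 m³.
B = (4π×10⁻⁷ × 1.87 × 0.0396) / (2 × 0.209) = 2.23×10⁻⁷ T.

B ≈ 0.223 μT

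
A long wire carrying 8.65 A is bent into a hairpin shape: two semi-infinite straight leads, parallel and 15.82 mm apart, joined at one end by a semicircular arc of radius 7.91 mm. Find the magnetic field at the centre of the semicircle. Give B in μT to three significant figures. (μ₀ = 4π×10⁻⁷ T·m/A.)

The semicircular arc contributes B_arc = μ₀I·π/(4πR) = μ₀I/(4R) = 3.44×10⁻⁴ T.
Each semi-infinite lead is at perpendicular distance R = 0.00791 m from the centre, with the perpendicular foot at its near end, so it contributes μ₀I/(4πR); both point the same way, together 2.19×10⁻⁴ T.
Arc and leads all point the same direction: B = 3.44×10⁻⁴ + 2.19×10⁻⁴ = 5.62×10⁻⁴ T.

B ≈ 562 μT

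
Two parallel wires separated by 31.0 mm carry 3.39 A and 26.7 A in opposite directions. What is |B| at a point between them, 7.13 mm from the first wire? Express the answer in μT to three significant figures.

Each long wire gives B = μ₀I/(2πd). Distances are d₁ = 0.00713 m and d₂ = 0.02387 m.
B₁ = 9.51×10⁻⁵ T, B₂ = 2.24×10⁻⁴ T.
Between antiparallel currents both contributions point the same way, so they add. B = B₁ + B₂ = 9.51×10⁻⁵ + 2.24×10⁻⁴ = 3.19×10⁻⁴ T.

B ≈ 319 μT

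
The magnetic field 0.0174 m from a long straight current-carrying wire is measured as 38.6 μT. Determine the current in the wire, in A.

For a long straight wire B = μ₀I/(2πd), so I = 2πdB/μ₀.
I = 2π × 0.0174 × 3.86×10⁻⁵ / (4π×10⁻⁷) = 3.36 A.

I ≈ 3.36 A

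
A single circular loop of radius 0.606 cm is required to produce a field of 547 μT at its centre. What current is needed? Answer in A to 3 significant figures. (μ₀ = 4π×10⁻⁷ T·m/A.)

At the centre of a circular loop B = μ₀I/(2R), so I = 2RB/μ₀.
With R = 0.00606 m, I = 2 × 0.00606 × 5.47×10⁻⁴ / (4π×10⁻⁷) = 5.28 A.

I ≈ 5.28 A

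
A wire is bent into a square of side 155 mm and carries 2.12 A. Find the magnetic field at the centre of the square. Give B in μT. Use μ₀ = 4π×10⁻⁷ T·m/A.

Each side is a finite straight segment at perpendicular distance d = a/(2 tan(π/4)) = 0.0775 m from the centre, with end-angles ±π/4.
One side contributes B₁ = (μ₀I/4πd)·2 sin(π/4) = 3.87×10⁻⁶ T.
All 4 sides add in the same direction: B = 4 × 3.87×10⁻⁶ = 1.55×10⁻⁵ T.

B ≈ 15.5 μT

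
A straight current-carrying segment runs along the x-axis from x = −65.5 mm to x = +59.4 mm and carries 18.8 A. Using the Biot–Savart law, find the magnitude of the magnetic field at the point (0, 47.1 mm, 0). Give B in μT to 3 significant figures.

B ≈ 63.7 μT

For a finite straight segment, B = (μ₀I/4πd)(sinθ₁ + sinθ₂), where θ₁, θ₂ are the angles from the perpendicular to each end.
The perpendicular distance is d = 0.0471 m; the end-offsets along the wire are a = 0.0655 m and b = 0.0594 m.
sinθ₁ = 0.0655/√(0.0655²+0.0471²) = 0.8119; sinθ₂ = 0.0594/√(0.0594²+0.0471²) = 0.7836.
B = (4π×10⁻⁷ × 18.8) / (4π × 0.0471) × (0.8119 + 0.7836) = 6.37×10⁻⁵ T.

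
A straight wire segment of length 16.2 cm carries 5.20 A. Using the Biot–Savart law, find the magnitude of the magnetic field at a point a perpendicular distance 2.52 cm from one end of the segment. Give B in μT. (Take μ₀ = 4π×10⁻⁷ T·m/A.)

For a finite straight segment, B = (μ₀I/4πd)(sinθ₁ + sinθ₂), where θ₁, θ₂ are the angles from the perpendicular to each end.
The perpendicular foot is at one end, so the two end-offsets along the wire are 0 and L = 0.162 m.
sinθ₁ = 0/√(0²+0.0252²) = 0.0000; sinθ₂ = 0.162/√(0.162²+0.0252²) = 0.9881.
B = (4π×10⁻⁷ × 5.20) / (4π × 0.0252) × (0.0000 + 0.9881) = 2.04×10⁻⁵ T.

B ≈ 20.4 μT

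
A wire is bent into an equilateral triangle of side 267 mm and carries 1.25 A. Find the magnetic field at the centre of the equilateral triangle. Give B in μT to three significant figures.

Each side is a finite straight segment at perpendicular distance d = a/(2 tan(π/3)) = 0.07708 m from the centre, with end-angles ±π/3.
One side contributes B₁ = (μ₀I/4πd)·2 sin(π/3) = 2.81×10⁻⁶ T.
All 3 sides add in the same direction: B = 3 × 2.81×10⁻⁶ = 8.43×10⁻⁶ T.

B ≈ 8.43 μT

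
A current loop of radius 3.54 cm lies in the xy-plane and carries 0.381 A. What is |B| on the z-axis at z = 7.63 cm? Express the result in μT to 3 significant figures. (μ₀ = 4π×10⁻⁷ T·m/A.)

B ≈ 0.504 μT

On the axis of a circular loop, B = μ₀IR² / [2(R²+z²)^(3/2)].
R² + z² = (0.0354)² + (0.0763)² = 0.007075 m², and (R²+z²)^(3/2) = 5.95×10⁻⁴ m³.
B = (4π×10⁻⁷ × 0.381 × 0.001253) / (2 × 5.95×10⁻⁴) = 5.04×10⁻⁷ T.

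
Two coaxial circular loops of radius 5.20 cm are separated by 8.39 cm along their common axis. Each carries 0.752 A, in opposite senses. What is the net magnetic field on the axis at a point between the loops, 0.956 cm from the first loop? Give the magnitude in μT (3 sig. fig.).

B ≈ 6.93 μT

Each loop contributes B = μ₀IR²/[2(R²+z²)^(3/2)] on the axis, with z measured from that loop.
Loop 1 (z = 0.00956 m): B₁ = 8.64×10⁻⁶ T. Loop 2 (z = 0.07434 m): B₂ = 1.71×10⁻⁶ T.
The fields oppose: B = |B₁ − B₂| = 6.93×10⁻⁶ T.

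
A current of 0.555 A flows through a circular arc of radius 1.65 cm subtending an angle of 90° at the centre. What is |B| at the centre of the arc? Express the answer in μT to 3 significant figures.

B ≈ 5.28 μT

The Biot–Savart field of a circular arc at its centre is B = μ₀Iφ/(4πR), with φ = 1.571 rad.
B = (4π×10⁻⁷ × 0.555 × 1.571) / (4π × 0.0165) = 5.28×10⁻⁶ T.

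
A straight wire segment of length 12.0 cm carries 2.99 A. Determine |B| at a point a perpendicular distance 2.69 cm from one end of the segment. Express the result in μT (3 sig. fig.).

B ≈ 10.8 μT

For a finite straight segment, B = (μ₀I/4πd)(sinθ₁ + sinθ₂), where θ₁, θ₂ are the angles from the perpendicular to each end.
The perpendicular foot is at one end, so the two end-offsets along the wire are 0 and L = 0.12 m.
sinθ₁ = 0/√(0²+0.0269²) = 0.0000; sinθ₂ = 0.12/√(0.12²+0.0269²) = 0.9758.
B = (4π×10⁻⁷ × 2.99) / (4π × 0.0269) × (0.0000 + 0.9758) = 1.08×10⁻⁵ T.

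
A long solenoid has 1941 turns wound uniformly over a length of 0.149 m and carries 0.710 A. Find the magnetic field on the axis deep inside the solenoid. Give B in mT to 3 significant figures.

B ≈ 11.6 mT

Inside a long solenoid, B = μ₀nI with n = 1.303×10⁴ turns/m.
B = 4π×10⁻⁷ × 1.303×10⁴ × 0.710 = 1.16×10⁻² T.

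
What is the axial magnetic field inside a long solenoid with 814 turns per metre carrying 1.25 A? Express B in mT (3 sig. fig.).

B ≈ 1.28 mT

Inside a long solenoid, B = μ₀nI with n = 814 turns/m.
B = 4π×10⁻⁷ × 814 × 1.25 = 1.28×10⁻³ T.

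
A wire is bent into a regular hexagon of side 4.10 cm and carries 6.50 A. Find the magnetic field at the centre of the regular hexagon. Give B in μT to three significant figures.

Each side is a finite straight segment at perpendicular distance d = a/(2 tan(π/6)) = 0.03551 m from the centre, with end-angles ±π/6.
One side contributes B₁ = (μ₀I/4πd)·2 sin(π/6) = 1.83×10⁻⁵ T.
All 6 sides add in the same direction: B = 6 × 1.83×10⁻⁵ = 1.10×10⁻⁴ T.

B ≈ 110 μT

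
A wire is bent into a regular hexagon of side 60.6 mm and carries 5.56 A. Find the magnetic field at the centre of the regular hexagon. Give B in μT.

B ≈ 63.6 μT

Each side is a finite straight segment at perpendicular distance d = a/(2 tan(π/6)) = 0.05248 m from the centre, with end-angles ±π/6.
One side contributes B₁ = (μ₀I/4πd)·2 sin(π/6) = 1.06×10⁻⁵ T.
All 6 sides add in the same direction: B = 6 × 1.06×10⁻⁵ = 6.36×10⁻⁵ T.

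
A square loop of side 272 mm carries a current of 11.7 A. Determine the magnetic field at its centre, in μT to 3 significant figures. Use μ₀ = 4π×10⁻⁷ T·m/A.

Each side is a finite straight segment at perpendicular distance d = a/(2 tan(π/4)) = 0.136 m from the centre, with end-angles ±π/4.
One side contributes B₁ = (μ₀I/4πd)·2 sin(π/4) = 1.22×10⁻⁵ T.
All 4 sides add in the same direction: B = 4 × 1.22×10⁻⁵ = 4.87×10⁻⁵ T.

B ≈ 48.7 μT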